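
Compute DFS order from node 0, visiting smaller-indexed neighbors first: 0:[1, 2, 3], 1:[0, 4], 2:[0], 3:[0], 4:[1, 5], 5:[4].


DFS stack-based: start with [0]
Visit order: [0, 1, 4, 5, 2, 3]


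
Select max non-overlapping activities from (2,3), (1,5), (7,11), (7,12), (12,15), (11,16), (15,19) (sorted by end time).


Greedy: pick earliest-ending, then skip overlaps.
Selected (4 activities): [(2, 3), (7, 11), (12, 15), (15, 19)]


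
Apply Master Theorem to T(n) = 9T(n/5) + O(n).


a=9, b=5, c=1. log_5(9)=1.365 > c=1. Case 1: O(n^log_b(a)) = O(n^1.365)
Complexity: O(n^1.365)


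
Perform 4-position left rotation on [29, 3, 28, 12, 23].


Left rotate by 4: [23, 29, 3, 28, 12]


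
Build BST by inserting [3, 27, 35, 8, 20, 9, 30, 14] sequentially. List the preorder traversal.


Root = 3; build tree by BST insertion.
Preorder traversal: [3, 27, 8, 20, 9, 14, 35, 30]


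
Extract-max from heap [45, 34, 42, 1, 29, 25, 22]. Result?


Max = 45
Replace root with last, heapify down
Resulting heap: [42, 34, 25, 1, 29, 22]


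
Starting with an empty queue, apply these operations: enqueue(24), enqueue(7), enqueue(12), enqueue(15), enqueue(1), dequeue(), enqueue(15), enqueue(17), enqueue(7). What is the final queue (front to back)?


enqueue(24) -> [24]
enqueue(7) -> [24, 7]
enqueue(12) -> [24, 7, 12]
enqueue(15) -> [24, 7, 12, 15]
enqueue(1) -> [24, 7, 12, 15, 1]
dequeue() returns 24 -> [7, 12, 15, 1]
enqueue(15) -> [7, 12, 15, 1, 15]
enqueue(17) -> [7, 12, 15, 1, 15, 17]
enqueue(7) -> [7, 12, 15, 1, 15, 17, 7]
Final queue (front to back): [7, 12, 15, 1, 15, 17, 7]


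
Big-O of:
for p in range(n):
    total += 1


Per nesting level: O(n) = O(n)
Complexity: O(n)


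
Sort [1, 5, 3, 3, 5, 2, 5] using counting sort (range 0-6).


Count array: [0, 1, 1, 2, 0, 3, 0]
Reconstruct: [1, 2, 3, 3, 5, 5, 5]


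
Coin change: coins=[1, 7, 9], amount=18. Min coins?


dp[0]=0; dp[i]=1+min(dp[i-c] for c in coins)
...dp[13]=5, dp[14]=2, dp[15]=3, dp[16]=2, dp[17]=3, dp[18]=2
Minimum coins for 18 = 2


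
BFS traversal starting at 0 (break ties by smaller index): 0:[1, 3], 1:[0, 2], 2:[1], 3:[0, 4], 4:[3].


BFS queue: start with [0]
Visit order: [0, 1, 3, 2, 4]


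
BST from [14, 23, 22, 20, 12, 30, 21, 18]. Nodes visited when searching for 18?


BST root = 14
Search for 18: compare at each node
Path: [14, 23, 22, 20, 18]


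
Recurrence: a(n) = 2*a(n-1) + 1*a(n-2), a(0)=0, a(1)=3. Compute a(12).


Build bottom-up:
...a(10)=7134, a(11)=17223, a(12)=2*17223+1*7134=41580


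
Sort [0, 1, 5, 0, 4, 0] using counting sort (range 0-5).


Count array: [3, 1, 0, 0, 1, 1]
Reconstruct: [0, 0, 0, 1, 4, 5]


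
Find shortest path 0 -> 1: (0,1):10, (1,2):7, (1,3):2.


Dijkstra from 0:
Distances: {0: 0, 1: 10, 2: 17, 3: 12}
Shortest distance to 1 = 10, path = [0, 1]


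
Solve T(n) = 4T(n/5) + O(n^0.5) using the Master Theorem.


a=4, b=5, c=0.5. log_5(4)=0.861 > c=0.5. Case 1: O(n^log_b(a)) = O(n^0.861)
Complexity: O(n^0.861)


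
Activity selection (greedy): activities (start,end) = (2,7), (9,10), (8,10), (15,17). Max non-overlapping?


Greedy: pick earliest-ending, then skip overlaps.
Selected (3 activities): [(2, 7), (9, 10), (15, 17)]


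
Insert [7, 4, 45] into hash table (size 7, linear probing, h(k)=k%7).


Insertions: 7->slot 0; 4->slot 4; 45->slot 3
Table: [7, None, None, 45, 4, None, None]


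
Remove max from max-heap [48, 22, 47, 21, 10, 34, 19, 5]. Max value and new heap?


Max = 48
Replace root with last, heapify down
Resulting heap: [47, 22, 34, 21, 10, 5, 19]


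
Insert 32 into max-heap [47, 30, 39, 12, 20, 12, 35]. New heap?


Append 32: [47, 30, 39, 12, 20, 12, 35, 32]
Bubble up: swap idx 7(32) with idx 3(12); swap idx 3(32) with idx 1(30)
Result: [47, 32, 39, 30, 20, 12, 35, 12]


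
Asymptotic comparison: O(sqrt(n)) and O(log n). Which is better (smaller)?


logarithmic grows slower than sublinear
O(log n) is asymptotically smaller; O(sqrt(n)) grows faster


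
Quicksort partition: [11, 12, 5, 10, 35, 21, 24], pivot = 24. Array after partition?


Elements <= 24 go left of pivot.
Result: [11, 12, 5, 10, 21, 24, 35], pivot at index 5


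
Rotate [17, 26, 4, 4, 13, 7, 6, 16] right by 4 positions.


Right rotate by 4: [13, 7, 6, 16, 17, 26, 4, 4]


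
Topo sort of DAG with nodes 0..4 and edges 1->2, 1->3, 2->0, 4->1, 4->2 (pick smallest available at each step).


Kahn's algorithm, process smallest node first
Order: [4, 1, 2, 0, 3]


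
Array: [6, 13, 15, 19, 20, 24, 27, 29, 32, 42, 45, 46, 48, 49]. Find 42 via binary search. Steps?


Search for 42:
[0,13] mid=6 arr[6]=27
[7,13] mid=10 arr[10]=45
[7,9] mid=8 arr[8]=32
[9,9] mid=9 arr[9]=42
Total: 4 comparisons


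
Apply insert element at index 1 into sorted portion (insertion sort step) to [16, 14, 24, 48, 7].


After one pass: [14, 16, 24, 48, 7]


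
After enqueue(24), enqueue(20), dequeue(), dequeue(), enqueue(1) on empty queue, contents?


enqueue(24) -> [24]
enqueue(20) -> [24, 20]
dequeue() returns 24 -> [20]
dequeue() returns 20 -> []
enqueue(1) -> [1]
Final queue (front to back): [1]


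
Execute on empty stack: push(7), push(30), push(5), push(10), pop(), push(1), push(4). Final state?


push(7) -> [7]
push(30) -> [7, 30]
push(5) -> [7, 30, 5]
push(10) -> [7, 30, 5, 10]
pop() returns 10 -> [7, 30, 5]
push(1) -> [7, 30, 5, 1]
push(4) -> [7, 30, 5, 1, 4]
Final stack (bottom to top): [7, 30, 5, 1, 4]


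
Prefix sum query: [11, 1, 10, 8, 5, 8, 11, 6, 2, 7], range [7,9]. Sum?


Prefix sums: [0, 11, 12, 22, 30, 35, 43, 54, 60, 62, 69]
Sum[7..9] = prefix[10] - prefix[7] = 69 - 54 = 15


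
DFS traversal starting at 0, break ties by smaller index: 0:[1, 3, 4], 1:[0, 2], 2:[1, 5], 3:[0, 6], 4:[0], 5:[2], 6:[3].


DFS stack-based: start with [0]
Visit order: [0, 1, 2, 5, 3, 6, 4]


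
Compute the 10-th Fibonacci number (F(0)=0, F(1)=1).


F(n)=F(n-1)+F(n-2)
...F(8)=21, F(9)=34, F(10)=55


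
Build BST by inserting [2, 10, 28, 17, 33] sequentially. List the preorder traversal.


Root = 2; build tree by BST insertion.
Preorder traversal: [2, 10, 28, 17, 33]


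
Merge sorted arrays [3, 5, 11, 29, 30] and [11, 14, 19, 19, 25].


Compare heads, take smaller each step.
Merged: [3, 5, 11, 11, 14, 19, 19, 25, 29, 30]


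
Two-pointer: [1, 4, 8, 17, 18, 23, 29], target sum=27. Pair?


Two pointers: lo=0, hi=6
Found pair: (4, 23) summing to 27


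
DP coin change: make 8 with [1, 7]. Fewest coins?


dp[0]=0; dp[i]=1+min(dp[i-c] for c in coins)
...dp[3]=3, dp[4]=4, dp[5]=5, dp[6]=6, dp[7]=1, dp[8]=2
Minimum coins for 8 = 2


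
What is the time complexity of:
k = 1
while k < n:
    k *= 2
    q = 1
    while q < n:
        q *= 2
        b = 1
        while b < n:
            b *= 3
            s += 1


Per nesting level: O(log n) * O(log n) * O(log n) = O((log n)^3)
Complexity: O((log n)^3)


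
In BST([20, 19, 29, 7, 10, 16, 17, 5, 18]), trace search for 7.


BST root = 20
Search for 7: compare at each node
Path: [20, 19, 7]


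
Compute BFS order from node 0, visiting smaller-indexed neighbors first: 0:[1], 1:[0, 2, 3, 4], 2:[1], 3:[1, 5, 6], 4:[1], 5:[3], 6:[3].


BFS queue: start with [0]
Visit order: [0, 1, 2, 3, 4, 5, 6]


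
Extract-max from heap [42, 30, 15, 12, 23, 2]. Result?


Max = 42
Replace root with last, heapify down
Resulting heap: [30, 23, 15, 12, 2]


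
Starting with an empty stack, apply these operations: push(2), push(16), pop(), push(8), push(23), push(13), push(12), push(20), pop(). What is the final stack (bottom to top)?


push(2) -> [2]
push(16) -> [2, 16]
pop() returns 16 -> [2]
push(8) -> [2, 8]
push(23) -> [2, 8, 23]
push(13) -> [2, 8, 23, 13]
push(12) -> [2, 8, 23, 13, 12]
push(20) -> [2, 8, 23, 13, 12, 20]
pop() returns 20 -> [2, 8, 23, 13, 12]
Final stack (bottom to top): [2, 8, 23, 13, 12]


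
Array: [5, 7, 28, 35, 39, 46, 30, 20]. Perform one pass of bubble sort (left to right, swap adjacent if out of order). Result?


After one pass: [5, 7, 28, 35, 39, 30, 20, 46]


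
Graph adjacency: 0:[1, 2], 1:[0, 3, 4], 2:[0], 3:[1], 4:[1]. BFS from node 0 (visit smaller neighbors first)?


BFS queue: start with [0]
Visit order: [0, 1, 2, 3, 4]


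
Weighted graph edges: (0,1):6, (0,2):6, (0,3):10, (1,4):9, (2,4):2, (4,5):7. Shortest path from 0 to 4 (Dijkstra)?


Dijkstra from 0:
Distances: {0: 0, 1: 6, 2: 6, 3: 10, 4: 8, 5: 15}
Shortest distance to 4 = 8, path = [0, 2, 4]


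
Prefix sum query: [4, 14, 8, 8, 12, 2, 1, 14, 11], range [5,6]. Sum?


Prefix sums: [0, 4, 18, 26, 34, 46, 48, 49, 63, 74]
Sum[5..6] = prefix[7] - prefix[5] = 49 - 46 = 3


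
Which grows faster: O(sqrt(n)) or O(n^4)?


sublinear grows slower than quartic
O(sqrt(n)) is asymptotically smaller; O(n^4) grows faster


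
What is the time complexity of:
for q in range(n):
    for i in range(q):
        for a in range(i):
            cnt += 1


Per nesting level: O(n) * O(n) [triangular over q] * O(n) [triangular over i] = O(n^3)
Complexity: O(n^3)


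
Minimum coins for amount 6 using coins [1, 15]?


dp[0]=0; dp[i]=1+min(dp[i-c] for c in coins)
...dp[1]=1, dp[2]=2, dp[3]=3, dp[4]=4, dp[5]=5, dp[6]=6
Minimum coins for 6 = 6


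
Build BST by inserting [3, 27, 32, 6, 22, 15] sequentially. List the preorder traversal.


Root = 3; build tree by BST insertion.
Preorder traversal: [3, 27, 6, 22, 15, 32]


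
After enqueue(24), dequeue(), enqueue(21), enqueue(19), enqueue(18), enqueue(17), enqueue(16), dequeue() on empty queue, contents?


enqueue(24) -> [24]
dequeue() returns 24 -> []
enqueue(21) -> [21]
enqueue(19) -> [21, 19]
enqueue(18) -> [21, 19, 18]
enqueue(17) -> [21, 19, 18, 17]
enqueue(16) -> [21, 19, 18, 17, 16]
dequeue() returns 21 -> [19, 18, 17, 16]
Final queue (front to back): [19, 18, 17, 16]


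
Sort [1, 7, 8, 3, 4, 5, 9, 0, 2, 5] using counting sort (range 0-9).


Count array: [1, 1, 1, 1, 1, 2, 0, 1, 1, 1]
Reconstruct: [0, 1, 2, 3, 4, 5, 5, 7, 8, 9]


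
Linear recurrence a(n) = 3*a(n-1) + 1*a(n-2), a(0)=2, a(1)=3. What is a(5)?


Build bottom-up:
...a(3)=36, a(4)=119, a(5)=3*119+1*36=393


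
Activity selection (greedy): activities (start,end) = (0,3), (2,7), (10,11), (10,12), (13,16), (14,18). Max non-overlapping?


Greedy: pick earliest-ending, then skip overlaps.
Selected (3 activities): [(0, 3), (10, 11), (13, 16)]


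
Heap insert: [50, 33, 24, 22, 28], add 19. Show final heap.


Append 19: [50, 33, 24, 22, 28, 19]
Bubble up: no swaps needed
Result: [50, 33, 24, 22, 28, 19]


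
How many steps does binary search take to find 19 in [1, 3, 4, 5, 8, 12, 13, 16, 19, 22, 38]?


Search for 19:
[0,10] mid=5 arr[5]=12
[6,10] mid=8 arr[8]=19
Total: 2 comparisons


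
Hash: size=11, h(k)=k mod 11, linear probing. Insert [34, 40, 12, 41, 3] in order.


Insertions: 34->slot 1; 40->slot 7; 12->slot 2; 41->slot 8; 3->slot 3
Table: [None, 34, 12, 3, None, None, None, 40, 41, None, None]


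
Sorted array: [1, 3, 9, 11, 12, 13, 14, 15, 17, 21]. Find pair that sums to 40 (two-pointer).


Two pointers: lo=0, hi=9
No pair sums to 40


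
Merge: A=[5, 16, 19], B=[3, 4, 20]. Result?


Compare heads, take smaller each step.
Merged: [3, 4, 5, 16, 19, 20]


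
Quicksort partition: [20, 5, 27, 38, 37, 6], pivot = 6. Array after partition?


Elements <= 6 go left of pivot.
Result: [5, 6, 27, 38, 37, 20], pivot at index 1


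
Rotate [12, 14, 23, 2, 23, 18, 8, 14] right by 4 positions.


Right rotate by 4: [23, 18, 8, 14, 12, 14, 23, 2]


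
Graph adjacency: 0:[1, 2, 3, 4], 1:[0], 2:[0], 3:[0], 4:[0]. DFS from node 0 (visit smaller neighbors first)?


DFS stack-based: start with [0]
Visit order: [0, 1, 2, 3, 4]


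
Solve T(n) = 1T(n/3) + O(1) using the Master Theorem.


a=1, b=3, c=0. log_3(1)=0 = c=0. Case 2: O(n^c log n) = O(log n)
Complexity: O(log n)


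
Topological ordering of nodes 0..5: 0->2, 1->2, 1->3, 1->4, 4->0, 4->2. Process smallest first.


Kahn's algorithm, process smallest node first
Order: [1, 3, 4, 0, 2, 5]


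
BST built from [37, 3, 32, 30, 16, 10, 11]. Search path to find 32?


BST root = 37
Search for 32: compare at each node
Path: [37, 3, 32]


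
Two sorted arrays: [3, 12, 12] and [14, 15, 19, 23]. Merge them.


Compare heads, take smaller each step.
Merged: [3, 12, 12, 14, 15, 19, 23]


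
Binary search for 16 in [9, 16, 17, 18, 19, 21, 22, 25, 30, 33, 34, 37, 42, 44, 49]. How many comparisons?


Search for 16:
[0,14] mid=7 arr[7]=25
[0,6] mid=3 arr[3]=18
[0,2] mid=1 arr[1]=16
Total: 3 comparisons


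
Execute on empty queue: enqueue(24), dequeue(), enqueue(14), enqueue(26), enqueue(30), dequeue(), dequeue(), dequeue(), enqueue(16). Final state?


enqueue(24) -> [24]
dequeue() returns 24 -> []
enqueue(14) -> [14]
enqueue(26) -> [14, 26]
enqueue(30) -> [14, 26, 30]
dequeue() returns 14 -> [26, 30]
dequeue() returns 26 -> [30]
dequeue() returns 30 -> []
enqueue(16) -> [16]
Final queue (front to back): [16]


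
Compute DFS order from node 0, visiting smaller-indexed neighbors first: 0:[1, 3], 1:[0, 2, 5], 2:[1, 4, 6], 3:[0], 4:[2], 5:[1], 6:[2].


DFS stack-based: start with [0]
Visit order: [0, 1, 2, 4, 6, 5, 3]


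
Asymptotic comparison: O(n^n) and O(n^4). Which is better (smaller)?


quartic grows slower than n^n
O(n^4) is asymptotically smaller; O(n^n) grows faster


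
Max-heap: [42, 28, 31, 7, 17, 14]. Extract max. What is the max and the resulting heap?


Max = 42
Replace root with last, heapify down
Resulting heap: [31, 28, 14, 7, 17]


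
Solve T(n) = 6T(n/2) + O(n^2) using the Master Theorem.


a=6, b=2, c=2. log_2(6)=2.585 > c=2. Case 1: O(n^log_b(a)) = O(n^2.585)
Complexity: O(n^2.585)


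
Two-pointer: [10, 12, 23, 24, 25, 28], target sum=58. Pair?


Two pointers: lo=0, hi=5
No pair sums to 58


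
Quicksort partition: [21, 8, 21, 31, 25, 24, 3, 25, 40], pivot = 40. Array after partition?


Elements <= 40 go left of pivot.
Result: [21, 8, 21, 31, 25, 24, 3, 25, 40], pivot at index 8


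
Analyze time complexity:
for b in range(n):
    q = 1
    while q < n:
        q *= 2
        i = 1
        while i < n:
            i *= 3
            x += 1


Per nesting level: O(n) * O(log n) * O(log n) = O(n (log n)^2)
Complexity: O(n (log n)^2)


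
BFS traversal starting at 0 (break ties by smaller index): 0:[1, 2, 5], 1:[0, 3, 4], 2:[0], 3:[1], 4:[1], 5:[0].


BFS queue: start with [0]
Visit order: [0, 1, 2, 5, 3, 4]


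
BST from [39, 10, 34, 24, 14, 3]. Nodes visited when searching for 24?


BST root = 39
Search for 24: compare at each node
Path: [39, 10, 34, 24]


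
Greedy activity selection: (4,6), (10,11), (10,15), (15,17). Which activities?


Greedy: pick earliest-ending, then skip overlaps.
Selected (3 activities): [(4, 6), (10, 11), (15, 17)]


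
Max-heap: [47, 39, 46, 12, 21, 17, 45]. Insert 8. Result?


Append 8: [47, 39, 46, 12, 21, 17, 45, 8]
Bubble up: no swaps needed
Result: [47, 39, 46, 12, 21, 17, 45, 8]


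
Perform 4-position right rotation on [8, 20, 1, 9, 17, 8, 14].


Right rotate by 4: [9, 17, 8, 14, 8, 20, 1]


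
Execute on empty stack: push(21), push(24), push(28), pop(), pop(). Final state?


push(21) -> [21]
push(24) -> [21, 24]
push(28) -> [21, 24, 28]
pop() returns 28 -> [21, 24]
pop() returns 24 -> [21]
Final stack (bottom to top): [21]


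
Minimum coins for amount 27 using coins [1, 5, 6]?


dp[0]=0; dp[i]=1+min(dp[i-c] for c in coins)
...dp[22]=4, dp[23]=4, dp[24]=4, dp[25]=5, dp[26]=5, dp[27]=5
Minimum coins for 27 = 5


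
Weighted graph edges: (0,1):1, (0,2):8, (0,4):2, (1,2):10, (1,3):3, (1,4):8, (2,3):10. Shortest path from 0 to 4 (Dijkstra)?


Dijkstra from 0:
Distances: {0: 0, 1: 1, 2: 8, 3: 4, 4: 2}
Shortest distance to 4 = 2, path = [0, 4]


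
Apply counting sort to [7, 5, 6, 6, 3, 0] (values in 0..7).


Count array: [1, 0, 0, 1, 0, 1, 2, 1]
Reconstruct: [0, 3, 5, 6, 6, 7]


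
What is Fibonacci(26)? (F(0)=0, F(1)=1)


F(n)=F(n-1)+F(n-2)
...F(24)=46368, F(25)=75025, F(26)=121393


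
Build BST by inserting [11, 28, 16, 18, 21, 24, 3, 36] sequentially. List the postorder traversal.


Root = 11; build tree by BST insertion.
Postorder traversal: [3, 24, 21, 18, 16, 36, 28, 11]


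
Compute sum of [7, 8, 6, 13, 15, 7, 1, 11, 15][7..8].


Prefix sums: [0, 7, 15, 21, 34, 49, 56, 57, 68, 83]
Sum[7..8] = prefix[9] - prefix[7] = 83 - 57 = 26


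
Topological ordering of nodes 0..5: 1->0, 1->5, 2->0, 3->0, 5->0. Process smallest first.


Kahn's algorithm, process smallest node first
Order: [1, 2, 3, 4, 5, 0]


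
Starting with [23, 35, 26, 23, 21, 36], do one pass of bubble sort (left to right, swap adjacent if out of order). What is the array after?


After one pass: [23, 26, 23, 21, 35, 36]


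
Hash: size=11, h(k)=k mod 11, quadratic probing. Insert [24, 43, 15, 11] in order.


Insertions: 24->slot 2; 43->slot 10; 15->slot 4; 11->slot 0
Table: [11, None, 24, None, 15, None, None, None, None, None, 43]


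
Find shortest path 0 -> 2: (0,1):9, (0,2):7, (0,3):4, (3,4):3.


Dijkstra from 0:
Distances: {0: 0, 1: 9, 2: 7, 3: 4, 4: 7}
Shortest distance to 2 = 7, path = [0, 2]


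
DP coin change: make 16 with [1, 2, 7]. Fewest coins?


dp[0]=0; dp[i]=1+min(dp[i-c] for c in coins)
...dp[11]=3, dp[12]=4, dp[13]=4, dp[14]=2, dp[15]=3, dp[16]=3
Minimum coins for 16 = 3


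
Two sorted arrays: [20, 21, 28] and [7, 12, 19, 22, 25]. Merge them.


Compare heads, take smaller each step.
Merged: [7, 12, 19, 20, 21, 22, 25, 28]


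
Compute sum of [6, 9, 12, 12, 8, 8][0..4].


Prefix sums: [0, 6, 15, 27, 39, 47, 55]
Sum[0..4] = prefix[5] - prefix[0] = 47 - 0 = 47


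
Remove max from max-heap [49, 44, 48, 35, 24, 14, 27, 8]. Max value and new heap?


Max = 49
Replace root with last, heapify down
Resulting heap: [48, 44, 27, 35, 24, 14, 8]


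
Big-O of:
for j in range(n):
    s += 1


Per nesting level: O(n) = O(n)
Complexity: O(n)


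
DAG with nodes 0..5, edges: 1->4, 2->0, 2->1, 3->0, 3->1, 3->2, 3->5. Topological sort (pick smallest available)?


Kahn's algorithm, process smallest node first
Order: [3, 2, 0, 1, 4, 5]


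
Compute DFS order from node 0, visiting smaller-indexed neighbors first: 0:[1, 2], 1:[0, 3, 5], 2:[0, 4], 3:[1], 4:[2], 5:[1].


DFS stack-based: start with [0]
Visit order: [0, 1, 3, 5, 2, 4]


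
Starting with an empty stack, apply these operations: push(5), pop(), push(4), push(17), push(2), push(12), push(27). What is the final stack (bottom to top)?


push(5) -> [5]
pop() returns 5 -> []
push(4) -> [4]
push(17) -> [4, 17]
push(2) -> [4, 17, 2]
push(12) -> [4, 17, 2, 12]
push(27) -> [4, 17, 2, 12, 27]
Final stack (bottom to top): [4, 17, 2, 12, 27]


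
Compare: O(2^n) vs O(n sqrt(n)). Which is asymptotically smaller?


n^1.5 grows slower than exponential
O(n sqrt(n)) is asymptotically smaller; O(2^n) grows faster


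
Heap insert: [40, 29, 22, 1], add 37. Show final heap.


Append 37: [40, 29, 22, 1, 37]
Bubble up: swap idx 4(37) with idx 1(29)
Result: [40, 37, 22, 1, 29]


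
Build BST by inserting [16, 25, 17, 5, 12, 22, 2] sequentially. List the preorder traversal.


Root = 16; build tree by BST insertion.
Preorder traversal: [16, 5, 2, 12, 25, 17, 22]


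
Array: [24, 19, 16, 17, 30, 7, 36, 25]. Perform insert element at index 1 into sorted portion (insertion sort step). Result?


After one pass: [19, 24, 16, 17, 30, 7, 36, 25]


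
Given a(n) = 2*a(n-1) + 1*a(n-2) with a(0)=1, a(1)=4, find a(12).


Build bottom-up:
...a(10)=10497, a(11)=25342, a(12)=2*25342+1*10497=61181


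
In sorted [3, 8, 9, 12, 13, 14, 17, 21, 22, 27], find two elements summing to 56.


Two pointers: lo=0, hi=9
No pair sums to 56


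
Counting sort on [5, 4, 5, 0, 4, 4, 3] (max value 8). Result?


Count array: [1, 0, 0, 1, 3, 2, 0, 0, 0]
Reconstruct: [0, 3, 4, 4, 4, 5, 5]


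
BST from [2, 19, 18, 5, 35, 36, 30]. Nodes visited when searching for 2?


BST root = 2
Search for 2: compare at each node
Path: [2]


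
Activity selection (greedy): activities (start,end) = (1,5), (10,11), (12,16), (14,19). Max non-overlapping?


Greedy: pick earliest-ending, then skip overlaps.
Selected (3 activities): [(1, 5), (10, 11), (12, 16)]


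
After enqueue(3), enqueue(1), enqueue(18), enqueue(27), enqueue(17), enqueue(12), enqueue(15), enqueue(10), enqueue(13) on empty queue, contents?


enqueue(3) -> [3]
enqueue(1) -> [3, 1]
enqueue(18) -> [3, 1, 18]
enqueue(27) -> [3, 1, 18, 27]
enqueue(17) -> [3, 1, 18, 27, 17]
enqueue(12) -> [3, 1, 18, 27, 17, 12]
enqueue(15) -> [3, 1, 18, 27, 17, 12, 15]
enqueue(10) -> [3, 1, 18, 27, 17, 12, 15, 10]
enqueue(13) -> [3, 1, 18, 27, 17, 12, 15, 10, 13]
Final queue (front to back): [3, 1, 18, 27, 17, 12, 15, 10, 13]


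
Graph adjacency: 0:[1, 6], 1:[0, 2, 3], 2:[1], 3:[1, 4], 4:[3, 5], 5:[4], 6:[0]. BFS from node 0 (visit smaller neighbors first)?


BFS queue: start with [0]
Visit order: [0, 1, 6, 2, 3, 4, 5]


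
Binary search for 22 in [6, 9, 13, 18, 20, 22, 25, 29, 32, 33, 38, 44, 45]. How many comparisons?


Search for 22:
[0,12] mid=6 arr[6]=25
[0,5] mid=2 arr[2]=13
[3,5] mid=4 arr[4]=20
[5,5] mid=5 arr[5]=22
Total: 4 comparisons


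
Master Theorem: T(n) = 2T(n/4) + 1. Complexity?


a=2, b=4, c=0. log_4(2)=0.5 > c=0. Case 1: O(n^log_b(a)) = O(sqrt(n))
Complexity: O(sqrt(n))


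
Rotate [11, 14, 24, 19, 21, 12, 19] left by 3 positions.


Left rotate by 3: [19, 21, 12, 19, 11, 14, 24]


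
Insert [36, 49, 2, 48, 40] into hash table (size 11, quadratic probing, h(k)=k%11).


Insertions: 36->slot 3; 49->slot 5; 2->slot 2; 48->slot 4; 40->slot 7
Table: [None, None, 2, 36, 48, 49, None, 40, None, None, None]


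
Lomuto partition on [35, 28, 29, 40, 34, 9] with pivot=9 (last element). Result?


Elements <= 9 go left of pivot.
Result: [9, 28, 29, 40, 34, 35], pivot at index 0


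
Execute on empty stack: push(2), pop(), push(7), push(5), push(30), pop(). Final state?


push(2) -> [2]
pop() returns 2 -> []
push(7) -> [7]
push(5) -> [7, 5]
push(30) -> [7, 5, 30]
pop() returns 30 -> [7, 5]
Final stack (bottom to top): [7, 5]


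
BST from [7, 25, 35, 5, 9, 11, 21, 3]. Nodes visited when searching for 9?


BST root = 7
Search for 9: compare at each node
Path: [7, 25, 9]


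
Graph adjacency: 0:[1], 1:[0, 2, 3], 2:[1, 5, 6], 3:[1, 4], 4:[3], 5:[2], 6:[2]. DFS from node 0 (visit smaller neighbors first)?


DFS stack-based: start with [0]
Visit order: [0, 1, 2, 5, 6, 3, 4]


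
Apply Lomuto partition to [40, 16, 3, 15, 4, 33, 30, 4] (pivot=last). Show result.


Elements <= 4 go left of pivot.
Result: [3, 4, 4, 15, 16, 33, 30, 40], pivot at index 2


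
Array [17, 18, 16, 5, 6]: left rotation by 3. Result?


Left rotate by 3: [5, 6, 17, 18, 16]


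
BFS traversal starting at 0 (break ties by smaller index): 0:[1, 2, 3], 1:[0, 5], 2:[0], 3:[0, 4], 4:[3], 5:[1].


BFS queue: start with [0]
Visit order: [0, 1, 2, 3, 5, 4]


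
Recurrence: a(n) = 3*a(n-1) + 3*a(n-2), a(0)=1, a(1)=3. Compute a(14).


Build bottom-up:
...a(12)=7296561, a(13)=27663363, a(14)=3*27663363+3*7296561=104879772


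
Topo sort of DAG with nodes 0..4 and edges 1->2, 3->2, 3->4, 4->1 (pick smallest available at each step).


Kahn's algorithm, process smallest node first
Order: [0, 3, 4, 1, 2]


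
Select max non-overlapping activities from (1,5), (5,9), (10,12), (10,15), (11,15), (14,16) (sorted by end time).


Greedy: pick earliest-ending, then skip overlaps.
Selected (4 activities): [(1, 5), (5, 9), (10, 12), (14, 16)]


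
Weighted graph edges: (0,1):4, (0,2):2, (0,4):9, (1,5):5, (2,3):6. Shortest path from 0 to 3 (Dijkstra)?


Dijkstra from 0:
Distances: {0: 0, 1: 4, 2: 2, 3: 8, 4: 9, 5: 9}
Shortest distance to 3 = 8, path = [0, 2, 3]


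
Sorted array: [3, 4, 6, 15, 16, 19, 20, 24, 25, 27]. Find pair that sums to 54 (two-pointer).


Two pointers: lo=0, hi=9
No pair sums to 54


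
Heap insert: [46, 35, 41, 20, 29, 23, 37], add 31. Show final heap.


Append 31: [46, 35, 41, 20, 29, 23, 37, 31]
Bubble up: swap idx 7(31) with idx 3(20)
Result: [46, 35, 41, 31, 29, 23, 37, 20]


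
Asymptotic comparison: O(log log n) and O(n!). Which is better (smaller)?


double-logarithmic grows slower than factorial
O(log log n) is asymptotically smaller; O(n!) grows faster


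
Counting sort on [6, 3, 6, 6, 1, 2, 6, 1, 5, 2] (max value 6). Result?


Count array: [0, 2, 2, 1, 0, 1, 4]
Reconstruct: [1, 1, 2, 2, 3, 5, 6, 6, 6, 6]


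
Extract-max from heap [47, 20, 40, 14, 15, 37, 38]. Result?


Max = 47
Replace root with last, heapify down
Resulting heap: [40, 20, 38, 14, 15, 37]


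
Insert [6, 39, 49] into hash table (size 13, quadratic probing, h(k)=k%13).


Insertions: 6->slot 6; 39->slot 0; 49->slot 10
Table: [39, None, None, None, None, None, 6, None, None, None, 49, None, None]


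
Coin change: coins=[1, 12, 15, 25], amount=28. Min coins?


dp[0]=0; dp[i]=1+min(dp[i-c] for c in coins)
...dp[23]=9, dp[24]=2, dp[25]=1, dp[26]=2, dp[27]=2, dp[28]=3
Minimum coins for 28 = 3


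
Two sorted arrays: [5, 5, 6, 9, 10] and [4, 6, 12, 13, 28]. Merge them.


Compare heads, take smaller each step.
Merged: [4, 5, 5, 6, 6, 9, 10, 12, 13, 28]


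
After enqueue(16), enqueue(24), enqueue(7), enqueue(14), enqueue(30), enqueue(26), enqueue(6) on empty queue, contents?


enqueue(16) -> [16]
enqueue(24) -> [16, 24]
enqueue(7) -> [16, 24, 7]
enqueue(14) -> [16, 24, 7, 14]
enqueue(30) -> [16, 24, 7, 14, 30]
enqueue(26) -> [16, 24, 7, 14, 30, 26]
enqueue(6) -> [16, 24, 7, 14, 30, 26, 6]
Final queue (front to back): [16, 24, 7, 14, 30, 26, 6]


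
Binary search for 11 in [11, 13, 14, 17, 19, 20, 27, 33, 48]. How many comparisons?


Search for 11:
[0,8] mid=4 arr[4]=19
[0,3] mid=1 arr[1]=13
[0,0] mid=0 arr[0]=11
Total: 3 comparisons


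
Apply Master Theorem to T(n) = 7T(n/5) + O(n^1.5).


a=7, b=5, c=1.5. log_5(7)=1.209 < c=1.5. Case 3: O(n^c) = O(n^1.500)
Complexity: O(n^1.500)


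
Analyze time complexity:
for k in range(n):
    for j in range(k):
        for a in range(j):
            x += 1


Per nesting level: O(n) * O(n) [triangular over k] * O(n) [triangular over j] = O(n^3)
Complexity: O(n^3)


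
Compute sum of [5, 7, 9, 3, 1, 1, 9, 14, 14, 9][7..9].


Prefix sums: [0, 5, 12, 21, 24, 25, 26, 35, 49, 63, 72]
Sum[7..9] = prefix[10] - prefix[7] = 72 - 35 = 37


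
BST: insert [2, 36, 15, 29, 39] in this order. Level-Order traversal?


Root = 2; build tree by BST insertion.
Level-Order traversal: [2, 36, 15, 39, 29]


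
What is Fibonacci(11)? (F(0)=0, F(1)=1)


F(n)=F(n-1)+F(n-2)
...F(9)=34, F(10)=55, F(11)=89


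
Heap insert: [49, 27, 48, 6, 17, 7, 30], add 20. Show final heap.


Append 20: [49, 27, 48, 6, 17, 7, 30, 20]
Bubble up: swap idx 7(20) with idx 3(6)
Result: [49, 27, 48, 20, 17, 7, 30, 6]


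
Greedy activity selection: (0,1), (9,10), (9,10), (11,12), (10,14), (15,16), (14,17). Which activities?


Greedy: pick earliest-ending, then skip overlaps.
Selected (4 activities): [(0, 1), (9, 10), (11, 12), (15, 16)]


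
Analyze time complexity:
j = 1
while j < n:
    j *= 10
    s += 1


Per nesting level: O(log n) = O(log n)
Complexity: O(log n)


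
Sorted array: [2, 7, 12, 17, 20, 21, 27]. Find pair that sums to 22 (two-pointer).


Two pointers: lo=0, hi=6
Found pair: (2, 20) summing to 22


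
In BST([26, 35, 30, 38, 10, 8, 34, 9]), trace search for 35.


BST root = 26
Search for 35: compare at each node
Path: [26, 35]


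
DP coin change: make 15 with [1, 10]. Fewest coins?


dp[0]=0; dp[i]=1+min(dp[i-c] for c in coins)
...dp[10]=1, dp[11]=2, dp[12]=3, dp[13]=4, dp[14]=5, dp[15]=6
Minimum coins for 15 = 6


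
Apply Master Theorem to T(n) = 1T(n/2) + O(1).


a=1, b=2, c=0. log_2(1)=0 = c=0. Case 2: O(n^c log n) = O(log n)
Complexity: O(log n)


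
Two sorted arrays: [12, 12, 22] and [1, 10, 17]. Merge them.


Compare heads, take smaller each step.
Merged: [1, 10, 12, 12, 17, 22]


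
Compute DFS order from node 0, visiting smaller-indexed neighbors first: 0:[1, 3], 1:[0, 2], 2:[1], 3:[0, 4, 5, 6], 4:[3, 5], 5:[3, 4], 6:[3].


DFS stack-based: start with [0]
Visit order: [0, 1, 2, 3, 4, 5, 6]


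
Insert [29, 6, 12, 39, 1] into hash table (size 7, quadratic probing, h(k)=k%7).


Insertions: 29->slot 1; 6->slot 6; 12->slot 5; 39->slot 4; 1->slot 2
Table: [None, 29, 1, None, 39, 12, 6]


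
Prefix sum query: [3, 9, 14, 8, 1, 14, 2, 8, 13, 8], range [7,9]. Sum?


Prefix sums: [0, 3, 12, 26, 34, 35, 49, 51, 59, 72, 80]
Sum[7..9] = prefix[10] - prefix[7] = 80 - 51 = 29


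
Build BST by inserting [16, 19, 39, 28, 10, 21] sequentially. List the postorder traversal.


Root = 16; build tree by BST insertion.
Postorder traversal: [10, 21, 28, 39, 19, 16]


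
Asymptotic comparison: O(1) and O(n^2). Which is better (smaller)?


constant grows slower than quadratic
O(1) is asymptotically smaller; O(n^2) grows faster


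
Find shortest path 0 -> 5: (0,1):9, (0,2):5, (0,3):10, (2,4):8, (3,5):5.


Dijkstra from 0:
Distances: {0: 0, 1: 9, 2: 5, 3: 10, 4: 13, 5: 15}
Shortest distance to 5 = 15, path = [0, 3, 5]


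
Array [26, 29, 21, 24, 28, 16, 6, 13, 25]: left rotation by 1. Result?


Left rotate by 1: [29, 21, 24, 28, 16, 6, 13, 25, 26]


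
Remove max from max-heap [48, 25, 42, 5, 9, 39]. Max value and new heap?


Max = 48
Replace root with last, heapify down
Resulting heap: [42, 25, 39, 5, 9]


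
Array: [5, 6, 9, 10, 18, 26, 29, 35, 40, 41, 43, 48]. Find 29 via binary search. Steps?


Search for 29:
[0,11] mid=5 arr[5]=26
[6,11] mid=8 arr[8]=40
[6,7] mid=6 arr[6]=29
Total: 3 comparisons


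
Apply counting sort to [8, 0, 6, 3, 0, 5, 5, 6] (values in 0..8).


Count array: [2, 0, 0, 1, 0, 2, 2, 0, 1]
Reconstruct: [0, 0, 3, 5, 5, 6, 6, 8]


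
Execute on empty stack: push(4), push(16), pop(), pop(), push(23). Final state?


push(4) -> [4]
push(16) -> [4, 16]
pop() returns 16 -> [4]
pop() returns 4 -> []
push(23) -> [23]
Final stack (bottom to top): [23]


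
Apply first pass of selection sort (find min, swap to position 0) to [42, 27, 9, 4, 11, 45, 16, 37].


After one pass: [4, 27, 9, 42, 11, 45, 16, 37]


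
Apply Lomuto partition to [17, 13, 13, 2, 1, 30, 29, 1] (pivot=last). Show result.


Elements <= 1 go left of pivot.
Result: [1, 1, 13, 2, 17, 30, 29, 13], pivot at index 1


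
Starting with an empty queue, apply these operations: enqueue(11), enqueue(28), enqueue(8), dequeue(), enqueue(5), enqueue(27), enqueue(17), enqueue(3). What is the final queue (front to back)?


enqueue(11) -> [11]
enqueue(28) -> [11, 28]
enqueue(8) -> [11, 28, 8]
dequeue() returns 11 -> [28, 8]
enqueue(5) -> [28, 8, 5]
enqueue(27) -> [28, 8, 5, 27]
enqueue(17) -> [28, 8, 5, 27, 17]
enqueue(3) -> [28, 8, 5, 27, 17, 3]
Final queue (front to back): [28, 8, 5, 27, 17, 3]


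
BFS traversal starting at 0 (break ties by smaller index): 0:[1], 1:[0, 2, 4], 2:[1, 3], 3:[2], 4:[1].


BFS queue: start with [0]
Visit order: [0, 1, 2, 4, 3]


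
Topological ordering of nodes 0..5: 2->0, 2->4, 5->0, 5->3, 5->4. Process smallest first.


Kahn's algorithm, process smallest node first
Order: [1, 2, 5, 0, 3, 4]


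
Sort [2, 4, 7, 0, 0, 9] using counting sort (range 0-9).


Count array: [2, 0, 1, 0, 1, 0, 0, 1, 0, 1]
Reconstruct: [0, 0, 2, 4, 7, 9]


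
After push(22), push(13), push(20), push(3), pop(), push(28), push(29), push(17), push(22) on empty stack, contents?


push(22) -> [22]
push(13) -> [22, 13]
push(20) -> [22, 13, 20]
push(3) -> [22, 13, 20, 3]
pop() returns 3 -> [22, 13, 20]
push(28) -> [22, 13, 20, 28]
push(29) -> [22, 13, 20, 28, 29]
push(17) -> [22, 13, 20, 28, 29, 17]
push(22) -> [22, 13, 20, 28, 29, 17, 22]
Final stack (bottom to top): [22, 13, 20, 28, 29, 17, 22]


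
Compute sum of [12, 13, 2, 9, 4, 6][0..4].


Prefix sums: [0, 12, 25, 27, 36, 40, 46]
Sum[0..4] = prefix[5] - prefix[0] = 40 - 0 = 40


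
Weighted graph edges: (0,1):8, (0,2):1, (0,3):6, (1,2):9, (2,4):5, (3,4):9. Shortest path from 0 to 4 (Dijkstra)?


Dijkstra from 0:
Distances: {0: 0, 1: 8, 2: 1, 3: 6, 4: 6}
Shortest distance to 4 = 6, path = [0, 2, 4]


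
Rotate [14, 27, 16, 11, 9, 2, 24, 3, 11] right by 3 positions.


Right rotate by 3: [24, 3, 11, 14, 27, 16, 11, 9, 2]


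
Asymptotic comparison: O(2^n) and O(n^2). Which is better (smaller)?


quadratic grows slower than exponential
O(n^2) is asymptotically smaller; O(2^n) grows faster


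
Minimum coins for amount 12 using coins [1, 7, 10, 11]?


dp[0]=0; dp[i]=1+min(dp[i-c] for c in coins)
...dp[7]=1, dp[8]=2, dp[9]=3, dp[10]=1, dp[11]=1, dp[12]=2
Minimum coins for 12 = 2


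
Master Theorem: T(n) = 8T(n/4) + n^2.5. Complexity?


a=8, b=4, c=2.5. log_4(8)=1.5 < c=2.5. Case 3: O(n^c) = O(n^2.500)
Complexity: O(n^2.500)


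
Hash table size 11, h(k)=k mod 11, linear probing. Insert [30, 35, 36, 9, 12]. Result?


Insertions: 30->slot 8; 35->slot 2; 36->slot 3; 9->slot 9; 12->slot 1
Table: [None, 12, 35, 36, None, None, None, None, 30, 9, None]


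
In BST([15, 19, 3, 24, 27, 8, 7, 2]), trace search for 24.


BST root = 15
Search for 24: compare at each node
Path: [15, 19, 24]


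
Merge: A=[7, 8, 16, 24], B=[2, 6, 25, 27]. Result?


Compare heads, take smaller each step.
Merged: [2, 6, 7, 8, 16, 24, 25, 27]


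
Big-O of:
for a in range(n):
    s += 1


Per nesting level: O(n) = O(n)
Complexity: O(n)


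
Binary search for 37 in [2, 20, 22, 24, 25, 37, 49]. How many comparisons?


Search for 37:
[0,6] mid=3 arr[3]=24
[4,6] mid=5 arr[5]=37
Total: 2 comparisons


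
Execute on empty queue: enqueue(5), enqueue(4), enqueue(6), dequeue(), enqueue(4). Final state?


enqueue(5) -> [5]
enqueue(4) -> [5, 4]
enqueue(6) -> [5, 4, 6]
dequeue() returns 5 -> [4, 6]
enqueue(4) -> [4, 6, 4]
Final queue (front to back): [4, 6, 4]


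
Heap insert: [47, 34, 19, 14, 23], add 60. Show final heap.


Append 60: [47, 34, 19, 14, 23, 60]
Bubble up: swap idx 5(60) with idx 2(19); swap idx 2(60) with idx 0(47)
Result: [60, 34, 47, 14, 23, 19]


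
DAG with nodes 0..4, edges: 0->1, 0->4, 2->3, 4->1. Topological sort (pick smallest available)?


Kahn's algorithm, process smallest node first
Order: [0, 2, 3, 4, 1]


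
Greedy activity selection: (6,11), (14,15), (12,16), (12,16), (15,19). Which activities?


Greedy: pick earliest-ending, then skip overlaps.
Selected (3 activities): [(6, 11), (14, 15), (15, 19)]


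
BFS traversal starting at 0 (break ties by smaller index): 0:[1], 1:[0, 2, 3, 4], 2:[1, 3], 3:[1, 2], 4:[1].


BFS queue: start with [0]
Visit order: [0, 1, 2, 3, 4]


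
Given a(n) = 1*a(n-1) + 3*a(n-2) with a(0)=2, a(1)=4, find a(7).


Build bottom-up:
...a(5)=118, a(6)=274, a(7)=1*274+3*118=628


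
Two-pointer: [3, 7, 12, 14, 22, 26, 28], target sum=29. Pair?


Two pointers: lo=0, hi=6
Found pair: (3, 26) summing to 29


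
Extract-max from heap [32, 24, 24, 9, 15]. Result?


Max = 32
Replace root with last, heapify down
Resulting heap: [24, 15, 24, 9]


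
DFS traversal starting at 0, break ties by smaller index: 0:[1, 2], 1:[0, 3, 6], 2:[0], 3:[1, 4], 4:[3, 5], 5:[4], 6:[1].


DFS stack-based: start with [0]
Visit order: [0, 1, 3, 4, 5, 6, 2]


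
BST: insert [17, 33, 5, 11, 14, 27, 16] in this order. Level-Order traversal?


Root = 17; build tree by BST insertion.
Level-Order traversal: [17, 5, 33, 11, 27, 14, 16]


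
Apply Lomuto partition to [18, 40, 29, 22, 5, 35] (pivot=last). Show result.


Elements <= 35 go left of pivot.
Result: [18, 29, 22, 5, 35, 40], pivot at index 4


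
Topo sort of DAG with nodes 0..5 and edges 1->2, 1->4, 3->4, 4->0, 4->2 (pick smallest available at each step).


Kahn's algorithm, process smallest node first
Order: [1, 3, 4, 0, 2, 5]


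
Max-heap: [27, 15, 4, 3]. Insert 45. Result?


Append 45: [27, 15, 4, 3, 45]
Bubble up: swap idx 4(45) with idx 1(15); swap idx 1(45) with idx 0(27)
Result: [45, 27, 4, 3, 15]


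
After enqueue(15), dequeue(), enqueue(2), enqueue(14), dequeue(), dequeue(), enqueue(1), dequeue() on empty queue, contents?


enqueue(15) -> [15]
dequeue() returns 15 -> []
enqueue(2) -> [2]
enqueue(14) -> [2, 14]
dequeue() returns 2 -> [14]
dequeue() returns 14 -> []
enqueue(1) -> [1]
dequeue() returns 1 -> []
Final queue (front to back): []


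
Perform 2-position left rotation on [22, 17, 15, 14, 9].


Left rotate by 2: [15, 14, 9, 22, 17]


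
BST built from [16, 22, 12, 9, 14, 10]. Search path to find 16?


BST root = 16
Search for 16: compare at each node
Path: [16]


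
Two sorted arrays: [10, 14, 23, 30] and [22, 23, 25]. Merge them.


Compare heads, take smaller each step.
Merged: [10, 14, 22, 23, 23, 25, 30]


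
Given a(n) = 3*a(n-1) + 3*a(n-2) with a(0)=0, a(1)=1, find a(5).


Build bottom-up:
...a(3)=12, a(4)=45, a(5)=3*45+3*12=171


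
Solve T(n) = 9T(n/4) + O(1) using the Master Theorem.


a=9, b=4, c=0. log_4(9)=1.585 > c=0. Case 1: O(n^log_b(a)) = O(n^1.585)
Complexity: O(n^1.585)


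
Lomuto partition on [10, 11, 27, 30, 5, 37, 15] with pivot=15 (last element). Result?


Elements <= 15 go left of pivot.
Result: [10, 11, 5, 15, 27, 37, 30], pivot at index 3


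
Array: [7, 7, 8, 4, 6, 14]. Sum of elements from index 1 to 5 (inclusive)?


Prefix sums: [0, 7, 14, 22, 26, 32, 46]
Sum[1..5] = prefix[6] - prefix[1] = 46 - 7 = 39


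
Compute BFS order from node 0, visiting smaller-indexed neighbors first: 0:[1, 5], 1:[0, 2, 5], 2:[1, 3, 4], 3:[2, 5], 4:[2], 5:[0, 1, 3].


BFS queue: start with [0]
Visit order: [0, 1, 5, 2, 3, 4]


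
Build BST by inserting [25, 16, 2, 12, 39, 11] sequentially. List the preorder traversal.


Root = 25; build tree by BST insertion.
Preorder traversal: [25, 16, 2, 12, 11, 39]


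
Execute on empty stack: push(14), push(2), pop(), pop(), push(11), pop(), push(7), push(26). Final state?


push(14) -> [14]
push(2) -> [14, 2]
pop() returns 2 -> [14]
pop() returns 14 -> []
push(11) -> [11]
pop() returns 11 -> []
push(7) -> [7]
push(26) -> [7, 26]
Final stack (bottom to top): [7, 26]


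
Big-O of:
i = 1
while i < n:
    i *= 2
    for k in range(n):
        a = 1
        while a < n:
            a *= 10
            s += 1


Per nesting level: O(log n) * O(n) * O(log n) = O(n (log n)^2)
Complexity: O(n (log n)^2)


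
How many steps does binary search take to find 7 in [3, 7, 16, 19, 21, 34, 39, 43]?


Search for 7:
[0,7] mid=3 arr[3]=19
[0,2] mid=1 arr[1]=7
Total: 2 comparisons


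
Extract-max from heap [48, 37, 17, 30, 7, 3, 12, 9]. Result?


Max = 48
Replace root with last, heapify down
Resulting heap: [37, 30, 17, 9, 7, 3, 12]


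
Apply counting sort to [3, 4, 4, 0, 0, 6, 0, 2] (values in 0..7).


Count array: [3, 0, 1, 1, 2, 0, 1, 0]
Reconstruct: [0, 0, 0, 2, 3, 4, 4, 6]


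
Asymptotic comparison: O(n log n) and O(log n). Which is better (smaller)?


logarithmic grows slower than linearithmic
O(log n) is asymptotically smaller; O(n log n) grows faster


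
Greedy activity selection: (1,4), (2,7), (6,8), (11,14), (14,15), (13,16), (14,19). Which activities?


Greedy: pick earliest-ending, then skip overlaps.
Selected (4 activities): [(1, 4), (6, 8), (11, 14), (14, 15)]
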